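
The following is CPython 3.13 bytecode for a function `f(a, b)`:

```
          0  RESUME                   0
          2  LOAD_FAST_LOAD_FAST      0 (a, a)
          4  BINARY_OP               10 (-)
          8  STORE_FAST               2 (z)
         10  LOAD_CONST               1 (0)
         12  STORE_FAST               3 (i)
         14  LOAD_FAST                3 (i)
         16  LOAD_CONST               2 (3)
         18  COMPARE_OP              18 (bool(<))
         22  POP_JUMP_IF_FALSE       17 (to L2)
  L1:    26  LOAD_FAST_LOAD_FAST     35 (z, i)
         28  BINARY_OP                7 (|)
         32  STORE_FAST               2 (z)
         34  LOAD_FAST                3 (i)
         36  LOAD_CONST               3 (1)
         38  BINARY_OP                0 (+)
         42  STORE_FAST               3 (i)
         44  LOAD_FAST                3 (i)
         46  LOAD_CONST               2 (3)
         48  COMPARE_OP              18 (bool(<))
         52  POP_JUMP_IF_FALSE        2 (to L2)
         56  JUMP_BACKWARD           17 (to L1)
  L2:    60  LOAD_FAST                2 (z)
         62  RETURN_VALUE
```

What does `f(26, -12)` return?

LOAD_FAST_LOAD_FAST a,a → push 26,26. Stack: [26, 26]
BINARY_OP - → 26 - 26 = 0. Stack: [0]
STORE_FAST z → z=0. Stack: []
LOAD_CONST → push 0. Stack: [0]
STORE_FAST i → i=0. Stack: []
LOAD_FAST i → push 0. Stack: [0]
LOAD_CONST → push 3. Stack: [0, 3]
COMPARE_OP bool(<) → 0 vs 3 = True. Stack: [True]
POP_JUMP_IF_FALSE → pop True; no jump. Stack: []
LOAD_FAST_LOAD_FAST z,i → push 0,0. Stack: [0, 0]
BINARY_OP | → 0 | 0 = 0. Stack: [0]
STORE_FAST z → z=0. Stack: []
LOAD_FAST i → push 0. Stack: [0]
LOAD_CONST → push 1. Stack: [0, 1]
BINARY_OP + → 0 + 1 = 1. Stack: [1]
STORE_FAST i → i=1. Stack: []
LOAD_FAST i → push 1. Stack: [1]
LOAD_CONST → push 3. Stack: [1, 3]
COMPARE_OP bool(<) → 1 vs 3 = True. Stack: [True]
POP_JUMP_IF_FALSE → pop True; no jump. Stack: []
LOAD_FAST_LOAD_FAST z,i → push 0,1. Stack: [0, 1]
BINARY_OP | → 0 | 1 = 1. Stack: [1]
STORE_FAST z → z=1. Stack: []
LOAD_FAST i → push 1. Stack: [1]
LOAD_CONST → push 1. Stack: [1, 1]
BINARY_OP + → 1 + 1 = 2. Stack: [2]
STORE_FAST i → i=2. Stack: []
LOAD_FAST i → push 2. Stack: [2]
LOAD_CONST → push 3. Stack: [2, 3]
COMPARE_OP bool(<) → 2 vs 3 = True. Stack: [True]
POP_JUMP_IF_FALSE → pop True; no jump. Stack: []
LOAD_FAST_LOAD_FAST z,i → push 1,2. Stack: [1, 2]
BINARY_OP | → 1 | 2 = 3. Stack: [3]
STORE_FAST z → z=3. Stack: []
LOAD_FAST i → push 2. Stack: [2]
LOAD_CONST → push 1. Stack: [2, 1]
BINARY_OP + → 2 + 1 = 3. Stack: [3]
STORE_FAST i → i=3. Stack: []
LOAD_FAST i → push 3. Stack: [3]
LOAD_CONST → push 3. Stack: [3, 3]
COMPARE_OP bool(<) → 3 vs 3 = False. Stack: [False]
POP_JUMP_IF_FALSE → pop False; jump. Stack: []
LOAD_FAST z → push 3. Stack: [3]
RETURN_VALUE → return 3.

3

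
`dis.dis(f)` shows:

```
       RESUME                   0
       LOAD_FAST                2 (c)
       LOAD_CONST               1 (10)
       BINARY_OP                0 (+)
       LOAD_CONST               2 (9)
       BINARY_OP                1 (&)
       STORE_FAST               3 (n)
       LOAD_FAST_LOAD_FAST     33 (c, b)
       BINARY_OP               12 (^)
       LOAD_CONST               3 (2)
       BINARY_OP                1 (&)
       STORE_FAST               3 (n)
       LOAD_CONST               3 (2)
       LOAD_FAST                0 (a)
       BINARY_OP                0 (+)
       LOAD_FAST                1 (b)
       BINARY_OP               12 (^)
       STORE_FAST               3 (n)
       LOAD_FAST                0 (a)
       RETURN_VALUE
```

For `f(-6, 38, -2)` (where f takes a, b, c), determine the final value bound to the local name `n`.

-38

LOAD_FAST c → push -2. Stack: [-2]
LOAD_CONST → push 10. Stack: [-2, 10]
BINARY_OP + → -2 + 10 = 8. Stack: [8]
LOAD_CONST → push 9. Stack: [8, 9]
BINARY_OP & → 8 & 9 = 8. Stack: [8]
STORE_FAST n → n=8. Stack: []
LOAD_FAST_LOAD_FAST c,b → push -2,38. Stack: [-2, 38]
BINARY_OP ^ → -2 ^ 38 = -40. Stack: [-40]
LOAD_CONST → push 2. Stack: [-40, 2]
BINARY_OP & → -40 & 2 = 0. Stack: [0]
STORE_FAST n → n=0. Stack: []
LOAD_CONST → push 2. Stack: [2]
LOAD_FAST a → push -6. Stack: [2, -6]
BINARY_OP + → 2 + -6 = -4. Stack: [-4]
LOAD_FAST b → push 38. Stack: [-4, 38]
BINARY_OP ^ → -4 ^ 38 = -38. Stack: [-38]
STORE_FAST n → n=-38. Stack: []
LOAD_FAST a → push -6. Stack: [-6]
RETURN_VALUE → return -6.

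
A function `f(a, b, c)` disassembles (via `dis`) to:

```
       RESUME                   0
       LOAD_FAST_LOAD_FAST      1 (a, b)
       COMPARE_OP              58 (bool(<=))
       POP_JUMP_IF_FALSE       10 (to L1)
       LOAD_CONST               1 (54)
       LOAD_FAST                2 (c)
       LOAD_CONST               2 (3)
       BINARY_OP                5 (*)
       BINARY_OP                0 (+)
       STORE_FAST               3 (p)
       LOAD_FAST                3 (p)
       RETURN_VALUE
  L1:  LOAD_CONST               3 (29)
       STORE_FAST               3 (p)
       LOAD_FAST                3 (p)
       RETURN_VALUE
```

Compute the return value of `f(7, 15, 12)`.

LOAD_FAST_LOAD_FAST a,b → push 7,15. Stack: [7, 15]
COMPARE_OP bool(<=) → 7 vs 15 = True. Stack: [True]
POP_JUMP_IF_FALSE → pop True; no jump. Stack: []
LOAD_CONST → push 54. Stack: [54]
LOAD_FAST c → push 12. Stack: [54, 12]
LOAD_CONST → push 3. Stack: [54, 12, 3]
BINARY_OP * → 12 * 3 = 36. Stack: [54, 36]
BINARY_OP + → 54 + 36 = 90. Stack: [90]
STORE_FAST p → p=90. Stack: []
LOAD_FAST p → push 90. Stack: [90]
RETURN_VALUE → return 90.

90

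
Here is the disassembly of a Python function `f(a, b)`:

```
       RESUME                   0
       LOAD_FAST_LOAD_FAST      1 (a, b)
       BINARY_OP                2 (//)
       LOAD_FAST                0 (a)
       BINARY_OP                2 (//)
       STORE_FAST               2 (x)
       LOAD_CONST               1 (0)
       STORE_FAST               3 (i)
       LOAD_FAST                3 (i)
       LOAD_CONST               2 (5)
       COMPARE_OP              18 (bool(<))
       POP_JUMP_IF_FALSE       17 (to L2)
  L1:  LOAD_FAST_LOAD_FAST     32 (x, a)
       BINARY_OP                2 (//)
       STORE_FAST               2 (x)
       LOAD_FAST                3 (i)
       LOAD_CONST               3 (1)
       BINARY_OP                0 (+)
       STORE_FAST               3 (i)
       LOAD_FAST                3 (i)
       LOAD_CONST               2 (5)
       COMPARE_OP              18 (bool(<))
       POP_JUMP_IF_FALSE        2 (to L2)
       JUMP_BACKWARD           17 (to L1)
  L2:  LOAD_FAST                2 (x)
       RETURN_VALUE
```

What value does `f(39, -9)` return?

LOAD_FAST_LOAD_FAST a,b → push 39,-9
BINARY_OP // → 39 // -9 = -5
LOAD_FAST a → push 39
BINARY_OP // → -5 // 39 = -1
STORE_FAST x → x=-1
LOAD_CONST → push 0
STORE_FAST i → i=0
LOAD_FAST i → push 0
LOAD_CONST → push 5
COMPARE_OP bool(<) → 0 vs 5 = True
POP_JUMP_IF_FALSE → pop True; no jump
LOAD_FAST_LOAD_FAST x,a → push -1,39
BINARY_OP // → -1 // 39 = -1
STORE_FAST x → x=-1
LOAD_FAST i → push 0
LOAD_CONST → push 1
BINARY_OP + → 0 + 1 = 1
STORE_FAST i → i=1
LOAD_FAST i → push 1
LOAD_CONST → push 5
COMPARE_OP bool(<) → 1 vs 5 = True
POP_JUMP_IF_FALSE → pop True; no jump
LOAD_FAST_LOAD_FAST x,a → push -1,39
BINARY_OP // → -1 // 39 = -1
STORE_FAST x → x=-1
LOAD_FAST i → push 1
LOAD_CONST → push 1
BINARY_OP + → 1 + 1 = 2
STORE_FAST i → i=2
LOAD_FAST i → push 2
LOAD_CONST → push 5
COMPARE_OP bool(<) → 2 vs 5 = True
POP_JUMP_IF_FALSE → pop True; no jump
LOAD_FAST_LOAD_FAST x,a → push -1,39
BINARY_OP // → -1 // 39 = -1
STORE_FAST x → x=-1
LOAD_FAST i → push 2
LOAD_CONST → push 1
BINARY_OP + → 2 + 1 = 3
STORE_FAST i → i=3
LOAD_FAST i → push 3
LOAD_CONST → push 5
COMPARE_OP bool(<) → 3 vs 5 = True
POP_JUMP_IF_FALSE → pop True; no jump
LOAD_FAST_LOAD_FAST x,a → push -1,39
BINARY_OP // → -1 // 39 = -1
STORE_FAST x → x=-1
LOAD_FAST i → push 3
LOAD_CONST → push 1
BINARY_OP + → 3 + 1 = 4
STORE_FAST i → i=4
LOAD_FAST i → push 4
LOAD_CONST → push 5
COMPARE_OP bool(<) → 4 vs 5 = True
POP_JUMP_IF_FALSE → pop True; no jump
LOAD_FAST_LOAD_FAST x,a → push -1,39
BINARY_OP // → -1 // 39 = -1
STORE_FAST x → x=-1
LOAD_FAST i → push 4
LOAD_CONST → push 1
BINARY_OP + → 4 + 1 = 5
STORE_FAST i → i=5
LOAD_FAST i → push 5
LOAD_CONST → push 5
COMPARE_OP bool(<) → 5 vs 5 = False
POP_JUMP_IF_FALSE → pop False; jump
LOAD_FAST x → push -1
RETURN_VALUE → return -1.

-1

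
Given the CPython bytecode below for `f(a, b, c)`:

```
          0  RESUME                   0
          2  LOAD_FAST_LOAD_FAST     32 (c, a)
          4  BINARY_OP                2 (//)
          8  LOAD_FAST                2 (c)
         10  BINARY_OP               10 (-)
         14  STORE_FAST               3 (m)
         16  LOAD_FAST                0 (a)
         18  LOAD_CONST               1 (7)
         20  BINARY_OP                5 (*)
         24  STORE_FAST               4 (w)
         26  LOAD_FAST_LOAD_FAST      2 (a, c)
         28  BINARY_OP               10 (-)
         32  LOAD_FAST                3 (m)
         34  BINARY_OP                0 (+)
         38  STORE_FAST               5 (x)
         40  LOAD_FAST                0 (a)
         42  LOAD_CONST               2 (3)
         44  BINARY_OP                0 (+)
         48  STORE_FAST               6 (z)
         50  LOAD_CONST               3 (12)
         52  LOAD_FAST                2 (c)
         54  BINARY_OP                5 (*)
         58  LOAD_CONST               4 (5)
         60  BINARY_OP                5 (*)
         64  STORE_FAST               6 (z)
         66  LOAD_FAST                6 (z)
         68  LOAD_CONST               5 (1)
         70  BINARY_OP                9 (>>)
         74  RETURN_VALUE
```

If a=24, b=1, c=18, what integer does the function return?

540

LOAD_FAST_LOAD_FAST c,a → push 18,24. Stack: [18, 24]
BINARY_OP // → 18 // 24 = 0. Stack: [0]
LOAD_FAST c → push 18. Stack: [0, 18]
BINARY_OP - → 0 - 18 = -18. Stack: [-18]
STORE_FAST m → m=-18. Stack: []
LOAD_FAST a → push 24. Stack: [24]
LOAD_CONST → push 7. Stack: [24, 7]
BINARY_OP * → 24 * 7 = 168. Stack: [168]
STORE_FAST w → w=168. Stack: []
LOAD_FAST_LOAD_FAST a,c → push 24,18. Stack: [24, 18]
BINARY_OP - → 24 - 18 = 6. Stack: [6]
LOAD_FAST m → push -18. Stack: [6, -18]
BINARY_OP + → 6 + -18 = -12. Stack: [-12]
STORE_FAST x → x=-12. Stack: []
LOAD_FAST a → push 24. Stack: [24]
LOAD_CONST → push 3. Stack: [24, 3]
BINARY_OP + → 24 + 3 = 27. Stack: [27]
STORE_FAST z → z=27. Stack: []
LOAD_CONST → push 12. Stack: [12]
LOAD_FAST c → push 18. Stack: [12, 18]
BINARY_OP * → 12 * 18 = 216. Stack: [216]
LOAD_CONST → push 5. Stack: [216, 5]
BINARY_OP * → 216 * 5 = 1080. Stack: [1080]
STORE_FAST z → z=1080. Stack: []
LOAD_FAST z → push 1080. Stack: [1080]
LOAD_CONST → push 1. Stack: [1080, 1]
BINARY_OP >> → 1080 >> 1 = 540. Stack: [540]
RETURN_VALUE → return 540.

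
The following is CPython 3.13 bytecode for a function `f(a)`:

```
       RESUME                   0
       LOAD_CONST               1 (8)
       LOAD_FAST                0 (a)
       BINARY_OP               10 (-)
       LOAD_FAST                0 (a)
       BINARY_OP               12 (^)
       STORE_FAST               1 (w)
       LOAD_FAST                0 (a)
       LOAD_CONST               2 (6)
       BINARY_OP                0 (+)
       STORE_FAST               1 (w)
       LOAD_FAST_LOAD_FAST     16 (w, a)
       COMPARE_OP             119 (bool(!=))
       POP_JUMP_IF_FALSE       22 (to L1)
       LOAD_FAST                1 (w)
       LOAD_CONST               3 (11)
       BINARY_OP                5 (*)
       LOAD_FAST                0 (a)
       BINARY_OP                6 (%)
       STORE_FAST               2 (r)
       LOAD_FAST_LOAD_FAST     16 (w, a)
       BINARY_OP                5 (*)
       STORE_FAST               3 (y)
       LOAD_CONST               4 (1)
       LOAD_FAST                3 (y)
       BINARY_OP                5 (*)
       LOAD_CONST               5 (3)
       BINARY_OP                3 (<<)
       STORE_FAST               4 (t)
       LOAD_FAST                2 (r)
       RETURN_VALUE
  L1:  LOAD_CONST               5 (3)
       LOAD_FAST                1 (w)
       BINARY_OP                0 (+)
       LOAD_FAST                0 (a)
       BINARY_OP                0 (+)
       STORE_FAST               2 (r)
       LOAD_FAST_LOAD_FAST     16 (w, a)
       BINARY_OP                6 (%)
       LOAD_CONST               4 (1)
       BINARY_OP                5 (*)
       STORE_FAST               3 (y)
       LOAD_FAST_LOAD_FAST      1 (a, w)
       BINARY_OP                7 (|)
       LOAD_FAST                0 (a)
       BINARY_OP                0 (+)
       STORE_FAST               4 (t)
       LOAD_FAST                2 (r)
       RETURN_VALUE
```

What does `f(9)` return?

LOAD_CONST → push 8. Stack: [8]
LOAD_FAST a → push 9. Stack: [8, 9]
BINARY_OP - → 8 - 9 = -1. Stack: [-1]
LOAD_FAST a → push 9. Stack: [-1, 9]
BINARY_OP ^ → -1 ^ 9 = -10. Stack: [-10]
STORE_FAST w → w=-10. Stack: []
LOAD_FAST a → push 9. Stack: [9]
LOAD_CONST → push 6. Stack: [9, 6]
BINARY_OP + → 9 + 6 = 15. Stack: [15]
STORE_FAST w → w=15. Stack: []
LOAD_FAST_LOAD_FAST w,a → push 15,9. Stack: [15, 9]
COMPARE_OP bool(!=) → 15 vs 9 = True. Stack: [True]
POP_JUMP_IF_FALSE → pop True; no jump. Stack: []
LOAD_FAST w → push 15. Stack: [15]
LOAD_CONST → push 11. Stack: [15, 11]
BINARY_OP * → 15 * 11 = 165. Stack: [165]
LOAD_FAST a → push 9. Stack: [165, 9]
BINARY_OP % → 165 % 9 = 3. Stack: [3]
STORE_FAST r → r=3. Stack: []
LOAD_FAST_LOAD_FAST w,a → push 15,9. Stack: [15, 9]
BINARY_OP * → 15 * 9 = 135. Stack: [135]
STORE_FAST y → y=135. Stack: []
LOAD_CONST → push 1. Stack: [1]
LOAD_FAST y → push 135. Stack: [1, 135]
BINARY_OP * → 1 * 135 = 135. Stack: [135]
LOAD_CONST → push 3. Stack: [135, 3]
BINARY_OP << → 135 << 3 = 1080. Stack: [1080]
STORE_FAST t → t=1080. Stack: []
LOAD_FAST r → push 3. Stack: [3]
RETURN_VALUE → return 3.

3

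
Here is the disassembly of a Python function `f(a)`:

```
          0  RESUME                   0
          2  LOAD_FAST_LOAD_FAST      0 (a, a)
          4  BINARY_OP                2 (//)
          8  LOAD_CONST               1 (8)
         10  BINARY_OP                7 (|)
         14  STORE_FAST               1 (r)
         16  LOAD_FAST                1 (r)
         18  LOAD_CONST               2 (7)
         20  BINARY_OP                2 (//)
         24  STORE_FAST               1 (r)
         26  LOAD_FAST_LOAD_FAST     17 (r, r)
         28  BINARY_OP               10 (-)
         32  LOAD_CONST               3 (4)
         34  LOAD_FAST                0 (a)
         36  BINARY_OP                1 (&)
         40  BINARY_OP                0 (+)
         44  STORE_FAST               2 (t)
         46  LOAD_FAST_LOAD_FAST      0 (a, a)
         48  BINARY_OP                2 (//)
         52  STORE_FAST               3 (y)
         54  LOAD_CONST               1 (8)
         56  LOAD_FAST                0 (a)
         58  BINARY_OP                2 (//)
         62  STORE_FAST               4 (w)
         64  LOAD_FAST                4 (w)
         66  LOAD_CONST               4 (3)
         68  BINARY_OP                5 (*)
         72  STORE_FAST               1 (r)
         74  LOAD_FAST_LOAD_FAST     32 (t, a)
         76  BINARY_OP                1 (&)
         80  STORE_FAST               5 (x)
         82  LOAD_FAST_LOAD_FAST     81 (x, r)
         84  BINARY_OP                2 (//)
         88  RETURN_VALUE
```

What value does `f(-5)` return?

LOAD_FAST_LOAD_FAST a,a → push -5,-5. Stack: [-5, -5]
BINARY_OP // → -5 // -5 = 1. Stack: [1]
LOAD_CONST → push 8. Stack: [1, 8]
BINARY_OP | → 1 | 8 = 9. Stack: [9]
STORE_FAST r → r=9. Stack: []
LOAD_FAST r → push 9. Stack: [9]
LOAD_CONST → push 7. Stack: [9, 7]
BINARY_OP // → 9 // 7 = 1. Stack: [1]
STORE_FAST r → r=1. Stack: []
LOAD_FAST_LOAD_FAST r,r → push 1,1. Stack: [1, 1]
BINARY_OP - → 1 - 1 = 0. Stack: [0]
LOAD_CONST → push 4. Stack: [0, 4]
LOAD_FAST a → push -5. Stack: [0, 4, -5]
BINARY_OP & → 4 & -5 = 0. Stack: [0, 0]
BINARY_OP + → 0 + 0 = 0. Stack: [0]
STORE_FAST t → t=0. Stack: []
LOAD_FAST_LOAD_FAST a,a → push -5,-5. Stack: [-5, -5]
BINARY_OP // → -5 // -5 = 1. Stack: [1]
STORE_FAST y → y=1. Stack: []
LOAD_CONST → push 8. Stack: [8]
LOAD_FAST a → push -5. Stack: [8, -5]
BINARY_OP // → 8 // -5 = -2. Stack: [-2]
STORE_FAST w → w=-2. Stack: []
LOAD_FAST w → push -2. Stack: [-2]
LOAD_CONST → push 3. Stack: [-2, 3]
BINARY_OP * → -2 * 3 = -6. Stack: [-6]
STORE_FAST r → r=-6. Stack: []
LOAD_FAST_LOAD_FAST t,a → push 0,-5. Stack: [0, -5]
BINARY_OP & → 0 & -5 = 0. Stack: [0]
STORE_FAST x → x=0. Stack: []
LOAD_FAST_LOAD_FAST x,r → push 0,-6. Stack: [0, -6]
BINARY_OP // → 0 // -6 = 0. Stack: [0]
RETURN_VALUE → return 0.

0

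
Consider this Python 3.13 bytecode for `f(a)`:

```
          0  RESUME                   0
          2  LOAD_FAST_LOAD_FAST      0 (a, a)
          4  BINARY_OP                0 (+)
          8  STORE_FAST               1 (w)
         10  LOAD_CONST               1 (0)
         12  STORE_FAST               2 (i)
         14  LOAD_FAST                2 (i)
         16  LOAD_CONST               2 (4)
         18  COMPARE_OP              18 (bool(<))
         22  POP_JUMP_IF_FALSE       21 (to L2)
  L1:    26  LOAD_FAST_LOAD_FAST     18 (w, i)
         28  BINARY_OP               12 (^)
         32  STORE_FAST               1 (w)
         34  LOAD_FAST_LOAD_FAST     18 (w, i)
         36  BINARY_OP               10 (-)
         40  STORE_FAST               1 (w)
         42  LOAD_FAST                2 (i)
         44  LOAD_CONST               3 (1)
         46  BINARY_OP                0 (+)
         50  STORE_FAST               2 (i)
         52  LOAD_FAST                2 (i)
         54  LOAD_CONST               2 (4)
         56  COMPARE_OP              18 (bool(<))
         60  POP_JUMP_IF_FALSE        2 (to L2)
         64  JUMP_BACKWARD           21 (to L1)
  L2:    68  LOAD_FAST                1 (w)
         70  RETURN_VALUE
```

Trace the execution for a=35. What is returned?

LOAD_FAST_LOAD_FAST a,a → push 35,35
BINARY_OP + → 35 + 35 = 70
STORE_FAST w → w=70
LOAD_CONST → push 0
STORE_FAST i → i=0
LOAD_FAST i → push 0
LOAD_CONST → push 4
COMPARE_OP bool(<) → 0 vs 4 = True
POP_JUMP_IF_FALSE → pop True; no jump
LOAD_FAST_LOAD_FAST w,i → push 70,0
BINARY_OP ^ → 70 ^ 0 = 70
STORE_FAST w → w=70
LOAD_FAST_LOAD_FAST w,i → push 70,0
BINARY_OP - → 70 - 0 = 70
STORE_FAST w → w=70
LOAD_FAST i → push 0
LOAD_CONST → push 1
BINARY_OP + → 0 + 1 = 1
STORE_FAST i → i=1
LOAD_FAST i → push 1
LOAD_CONST → push 4
COMPARE_OP bool(<) → 1 vs 4 = True
POP_JUMP_IF_FALSE → pop True; no jump
LOAD_FAST_LOAD_FAST w,i → push 70,1
BINARY_OP ^ → 70 ^ 1 = 71
STORE_FAST w → w=71
LOAD_FAST_LOAD_FAST w,i → push 71,1
BINARY_OP - → 71 - 1 = 70
STORE_FAST w → w=70
LOAD_FAST i → push 1
LOAD_CONST → push 1
BINARY_OP + → 1 + 1 = 2
STORE_FAST i → i=2
LOAD_FAST i → push 2
LOAD_CONST → push 4
COMPARE_OP bool(<) → 2 vs 4 = True
POP_JUMP_IF_FALSE → pop True; no jump
LOAD_FAST_LOAD_FAST w,i → push 70,2
BINARY_OP ^ → 70 ^ 2 = 68
STORE_FAST w → w=68
LOAD_FAST_LOAD_FAST w,i → push 68,2
BINARY_OP - → 68 - 2 = 66
STORE_FAST w → w=66
LOAD_FAST i → push 2
LOAD_CONST → push 1
BINARY_OP + → 2 + 1 = 3
STORE_FAST i → i=3
LOAD_FAST i → push 3
LOAD_CONST → push 4
COMPARE_OP bool(<) → 3 vs 4 = True
POP_JUMP_IF_FALSE → pop True; no jump
LOAD_FAST_LOAD_FAST w,i → push 66,3
BINARY_OP ^ → 66 ^ 3 = 65
STORE_FAST w → w=65
LOAD_FAST_LOAD_FAST w,i → push 65,3
BINARY_OP - → 65 - 3 = 62
STORE_FAST w → w=62
LOAD_FAST i → push 3
LOAD_CONST → push 1
BINARY_OP + → 3 + 1 = 4
STORE_FAST i → i=4
LOAD_FAST i → push 4
LOAD_CONST → push 4
COMPARE_OP bool(<) → 4 vs 4 = False
POP_JUMP_IF_FALSE → pop False; jump
LOAD_FAST w → push 62
RETURN_VALUE → return 62.

62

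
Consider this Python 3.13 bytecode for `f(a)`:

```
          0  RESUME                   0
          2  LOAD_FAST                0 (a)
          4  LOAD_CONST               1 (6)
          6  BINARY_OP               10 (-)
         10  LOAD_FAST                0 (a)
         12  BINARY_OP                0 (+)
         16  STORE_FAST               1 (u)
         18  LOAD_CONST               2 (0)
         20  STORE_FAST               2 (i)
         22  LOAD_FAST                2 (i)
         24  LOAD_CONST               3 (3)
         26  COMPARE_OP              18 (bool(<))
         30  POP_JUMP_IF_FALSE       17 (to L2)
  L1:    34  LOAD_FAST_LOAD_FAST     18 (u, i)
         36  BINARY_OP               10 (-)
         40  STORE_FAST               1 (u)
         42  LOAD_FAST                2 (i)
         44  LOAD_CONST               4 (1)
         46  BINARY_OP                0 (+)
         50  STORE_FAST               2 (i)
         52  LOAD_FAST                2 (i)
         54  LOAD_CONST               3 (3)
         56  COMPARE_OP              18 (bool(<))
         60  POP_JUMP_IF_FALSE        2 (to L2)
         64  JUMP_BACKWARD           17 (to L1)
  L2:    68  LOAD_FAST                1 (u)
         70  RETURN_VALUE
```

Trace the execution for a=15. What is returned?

LOAD_FAST a → push 15. Stack: [15]
LOAD_CONST → push 6. Stack: [15, 6]
BINARY_OP - → 15 - 6 = 9. Stack: [9]
LOAD_FAST a → push 15. Stack: [9, 15]
BINARY_OP + → 9 + 15 = 24. Stack: [24]
STORE_FAST u → u=24. Stack: []
LOAD_CONST → push 0. Stack: [0]
STORE_FAST i → i=0. Stack: []
LOAD_FAST i → push 0. Stack: [0]
LOAD_CONST → push 3. Stack: [0, 3]
COMPARE_OP bool(<) → 0 vs 3 = True. Stack: [True]
POP_JUMP_IF_FALSE → pop True; no jump. Stack: []
LOAD_FAST_LOAD_FAST u,i → push 24,0. Stack: [24, 0]
BINARY_OP - → 24 - 0 = 24. Stack: [24]
STORE_FAST u → u=24. Stack: []
LOAD_FAST i → push 0. Stack: [0]
LOAD_CONST → push 1. Stack: [0, 1]
BINARY_OP + → 0 + 1 = 1. Stack: [1]
STORE_FAST i → i=1. Stack: []
LOAD_FAST i → push 1. Stack: [1]
LOAD_CONST → push 3. Stack: [1, 3]
COMPARE_OP bool(<) → 1 vs 3 = True. Stack: [True]
POP_JUMP_IF_FALSE → pop True; no jump. Stack: []
LOAD_FAST_LOAD_FAST u,i → push 24,1. Stack: [24, 1]
BINARY_OP - → 24 - 1 = 23. Stack: [23]
STORE_FAST u → u=23. Stack: []
LOAD_FAST i → push 1. Stack: [1]
LOAD_CONST → push 1. Stack: [1, 1]
BINARY_OP + → 1 + 1 = 2. Stack: [2]
STORE_FAST i → i=2. Stack: []
LOAD_FAST i → push 2. Stack: [2]
LOAD_CONST → push 3. Stack: [2, 3]
COMPARE_OP bool(<) → 2 vs 3 = True. Stack: [True]
POP_JUMP_IF_FALSE → pop True; no jump. Stack: []
LOAD_FAST_LOAD_FAST u,i → push 23,2. Stack: [23, 2]
BINARY_OP - → 23 - 2 = 21. Stack: [21]
STORE_FAST u → u=21. Stack: []
LOAD_FAST i → push 2. Stack: [2]
LOAD_CONST → push 1. Stack: [2, 1]
BINARY_OP + → 2 + 1 = 3. Stack: [3]
STORE_FAST i → i=3. Stack: []
LOAD_FAST i → push 3. Stack: [3]
LOAD_CONST → push 3. Stack: [3, 3]
COMPARE_OP bool(<) → 3 vs 3 = False. Stack: [False]
POP_JUMP_IF_FALSE → pop False; jump. Stack: []
LOAD_FAST u → push 21. Stack: [21]
RETURN_VALUE → return 21.

21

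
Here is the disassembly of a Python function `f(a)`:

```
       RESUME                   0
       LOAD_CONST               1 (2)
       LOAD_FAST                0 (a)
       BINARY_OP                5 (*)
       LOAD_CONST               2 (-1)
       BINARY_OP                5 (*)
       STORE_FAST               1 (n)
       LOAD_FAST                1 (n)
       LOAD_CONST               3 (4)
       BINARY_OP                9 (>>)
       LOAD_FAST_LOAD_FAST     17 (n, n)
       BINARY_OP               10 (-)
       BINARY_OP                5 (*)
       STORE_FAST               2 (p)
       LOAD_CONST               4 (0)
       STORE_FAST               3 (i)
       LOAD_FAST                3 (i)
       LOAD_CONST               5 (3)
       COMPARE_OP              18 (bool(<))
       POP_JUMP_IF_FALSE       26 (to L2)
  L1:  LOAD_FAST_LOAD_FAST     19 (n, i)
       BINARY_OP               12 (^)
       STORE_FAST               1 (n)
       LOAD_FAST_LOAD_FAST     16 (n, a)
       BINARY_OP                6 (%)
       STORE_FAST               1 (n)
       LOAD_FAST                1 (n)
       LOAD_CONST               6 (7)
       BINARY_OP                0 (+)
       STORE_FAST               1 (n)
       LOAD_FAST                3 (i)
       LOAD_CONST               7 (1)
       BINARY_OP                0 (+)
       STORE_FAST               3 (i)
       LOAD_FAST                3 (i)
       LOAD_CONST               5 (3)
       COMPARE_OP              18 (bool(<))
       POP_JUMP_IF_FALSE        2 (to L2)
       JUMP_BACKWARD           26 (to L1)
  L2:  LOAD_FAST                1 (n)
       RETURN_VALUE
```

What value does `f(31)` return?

LOAD_CONST → push 2
LOAD_FAST a → push 31
BINARY_OP * → 2 * 31 = 62
LOAD_CONST → push -1
BINARY_OP * → 62 * -1 = -62
STORE_FAST n → n=-62
LOAD_FAST n → push -62
LOAD_CONST → push 4
BINARY_OP >> → -62 >> 4 = -4
LOAD_FAST_LOAD_FAST n,n → push -62,-62
BINARY_OP - → -62 - -62 = 0
BINARY_OP * → -4 * 0 = 0
STORE_FAST p → p=0
LOAD_CONST → push 0
STORE_FAST i → i=0
LOAD_FAST i → push 0
LOAD_CONST → push 3
COMPARE_OP bool(<) → 0 vs 3 = True
POP_JUMP_IF_FALSE → pop True; no jump
LOAD_FAST_LOAD_FAST n,i → push -62,0
BINARY_OP ^ → -62 ^ 0 = -62
STORE_FAST n → n=-62
LOAD_FAST_LOAD_FAST n,a → push -62,31
BINARY_OP % → -62 % 31 = 0
STORE_FAST n → n=0
LOAD_FAST n → push 0
LOAD_CONST → push 7
BINARY_OP + → 0 + 7 = 7
STORE_FAST n → n=7
LOAD_FAST i → push 0
LOAD_CONST → push 1
BINARY_OP + → 0 + 1 = 1
STORE_FAST i → i=1
LOAD_FAST i → push 1
LOAD_CONST → push 3
COMPARE_OP bool(<) → 1 vs 3 = True
POP_JUMP_IF_FALSE → pop True; no jump
LOAD_FAST_LOAD_FAST n,i → push 7,1
BINARY_OP ^ → 7 ^ 1 = 6
STORE_FAST n → n=6
LOAD_FAST_LOAD_FAST n,a → push 6,31
BINARY_OP % → 6 % 31 = 6
STORE_FAST n → n=6
LOAD_FAST n → push 6
LOAD_CONST → push 7
BINARY_OP + → 6 + 7 = 13
STORE_FAST n → n=13
LOAD_FAST i → push 1
LOAD_CONST → push 1
BINARY_OP + → 1 + 1 = 2
STORE_FAST i → i=2
LOAD_FAST i → push 2
LOAD_CONST → push 3
COMPARE_OP bool(<) → 2 vs 3 = True
POP_JUMP_IF_FALSE → pop True; no jump
LOAD_FAST_LOAD_FAST n,i → push 13,2
BINARY_OP ^ → 13 ^ 2 = 15
STORE_FAST n → n=15
LOAD_FAST_LOAD_FAST n,a → push 15,31
BINARY_OP % → 15 % 31 = 15
STORE_FAST n → n=15
LOAD_FAST n → push 15
LOAD_CONST → push 7
BINARY_OP + → 15 + 7 = 22
STORE_FAST n → n=22
LOAD_FAST i → push 2
LOAD_CONST → push 1
BINARY_OP + → 2 + 1 = 3
STORE_FAST i → i=3
LOAD_FAST i → push 3
LOAD_CONST → push 3
COMPARE_OP bool(<) → 3 vs 3 = False
POP_JUMP_IF_FALSE → pop False; jump
LOAD_FAST n → push 22
RETURN_VALUE → return 22.

22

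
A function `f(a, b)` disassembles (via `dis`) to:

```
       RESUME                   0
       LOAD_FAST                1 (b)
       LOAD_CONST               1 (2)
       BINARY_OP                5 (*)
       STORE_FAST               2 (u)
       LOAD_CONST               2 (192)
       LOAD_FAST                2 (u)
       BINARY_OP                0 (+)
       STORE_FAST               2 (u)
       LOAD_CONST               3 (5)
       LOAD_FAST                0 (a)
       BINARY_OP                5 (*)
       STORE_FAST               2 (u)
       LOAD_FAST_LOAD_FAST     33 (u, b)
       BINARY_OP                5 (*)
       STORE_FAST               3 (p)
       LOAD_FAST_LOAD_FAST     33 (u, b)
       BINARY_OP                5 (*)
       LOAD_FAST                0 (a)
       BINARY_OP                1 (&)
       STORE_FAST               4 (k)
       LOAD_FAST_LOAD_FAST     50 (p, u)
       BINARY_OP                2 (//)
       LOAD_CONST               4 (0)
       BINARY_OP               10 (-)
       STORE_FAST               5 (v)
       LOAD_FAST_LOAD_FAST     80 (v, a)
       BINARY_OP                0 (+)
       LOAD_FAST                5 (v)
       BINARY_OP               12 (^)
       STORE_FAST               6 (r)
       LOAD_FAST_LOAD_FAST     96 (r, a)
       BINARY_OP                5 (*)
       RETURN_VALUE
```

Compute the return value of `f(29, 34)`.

841

LOAD_FAST b → push 34. Stack: [34]
LOAD_CONST → push 2. Stack: [34, 2]
BINARY_OP * → 34 * 2 = 68. Stack: [68]
STORE_FAST u → u=68. Stack: []
LOAD_CONST → push 192. Stack: [192]
LOAD_FAST u → push 68. Stack: [192, 68]
BINARY_OP + → 192 + 68 = 260. Stack: [260]
STORE_FAST u → u=260. Stack: []
LOAD_CONST → push 5. Stack: [5]
LOAD_FAST a → push 29. Stack: [5, 29]
BINARY_OP * → 5 * 29 = 145. Stack: [145]
STORE_FAST u → u=145. Stack: []
LOAD_FAST_LOAD_FAST u,b → push 145,34. Stack: [145, 34]
BINARY_OP * → 145 * 34 = 4930. Stack: [4930]
STORE_FAST p → p=4930. Stack: []
LOAD_FAST_LOAD_FAST u,b → push 145,34. Stack: [145, 34]
BINARY_OP * → 145 * 34 = 4930. Stack: [4930]
LOAD_FAST a → push 29. Stack: [4930, 29]
BINARY_OP & → 4930 & 29 = 0. Stack: [0]
STORE_FAST k → k=0. Stack: []
LOAD_FAST_LOAD_FAST p,u → push 4930,145. Stack: [4930, 145]
BINARY_OP // → 4930 // 145 = 34. Stack: [34]
LOAD_CONST → push 0. Stack: [34, 0]
BINARY_OP - → 34 - 0 = 34. Stack: [34]
STORE_FAST v → v=34. Stack: []
LOAD_FAST_LOAD_FAST v,a → push 34,29. Stack: [34, 29]
BINARY_OP + → 34 + 29 = 63. Stack: [63]
LOAD_FAST v → push 34. Stack: [63, 34]
BINARY_OP ^ → 63 ^ 34 = 29. Stack: [29]
STORE_FAST r → r=29. Stack: []
LOAD_FAST_LOAD_FAST r,a → push 29,29. Stack: [29, 29]
BINARY_OP * → 29 * 29 = 841. Stack: [841]
RETURN_VALUE → return 841.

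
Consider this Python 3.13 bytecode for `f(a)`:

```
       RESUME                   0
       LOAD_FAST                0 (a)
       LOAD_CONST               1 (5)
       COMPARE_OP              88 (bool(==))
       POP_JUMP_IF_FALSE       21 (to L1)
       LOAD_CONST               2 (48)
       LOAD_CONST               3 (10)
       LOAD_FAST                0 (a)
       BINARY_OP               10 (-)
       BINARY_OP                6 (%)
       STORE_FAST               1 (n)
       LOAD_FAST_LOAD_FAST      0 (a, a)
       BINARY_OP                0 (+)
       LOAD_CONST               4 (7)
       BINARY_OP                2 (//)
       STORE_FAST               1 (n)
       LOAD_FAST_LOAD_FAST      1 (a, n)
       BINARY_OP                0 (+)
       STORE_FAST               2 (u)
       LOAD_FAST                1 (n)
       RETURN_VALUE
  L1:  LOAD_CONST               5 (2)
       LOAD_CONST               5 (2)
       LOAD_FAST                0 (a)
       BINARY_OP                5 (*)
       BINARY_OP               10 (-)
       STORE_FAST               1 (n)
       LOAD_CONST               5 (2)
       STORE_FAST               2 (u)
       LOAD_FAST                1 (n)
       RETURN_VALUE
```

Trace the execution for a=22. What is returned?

LOAD_FAST a → push 22. Stack: [22]
LOAD_CONST → push 5. Stack: [22, 5]
COMPARE_OP bool(==) → 22 vs 5 = False. Stack: [False]
POP_JUMP_IF_FALSE → pop False; jump. Stack: []
LOAD_CONST → push 2. Stack: [2]
LOAD_CONST → push 2. Stack: [2, 2]
LOAD_FAST a → push 22. Stack: [2, 2, 22]
BINARY_OP * → 2 * 22 = 44. Stack: [2, 44]
BINARY_OP - → 2 - 44 = -42. Stack: [-42]
STORE_FAST n → n=-42. Stack: []
LOAD_CONST → push 2. Stack: [2]
STORE_FAST u → u=2. Stack: []
LOAD_FAST n → push -42. Stack: [-42]
RETURN_VALUE → return -42.

-42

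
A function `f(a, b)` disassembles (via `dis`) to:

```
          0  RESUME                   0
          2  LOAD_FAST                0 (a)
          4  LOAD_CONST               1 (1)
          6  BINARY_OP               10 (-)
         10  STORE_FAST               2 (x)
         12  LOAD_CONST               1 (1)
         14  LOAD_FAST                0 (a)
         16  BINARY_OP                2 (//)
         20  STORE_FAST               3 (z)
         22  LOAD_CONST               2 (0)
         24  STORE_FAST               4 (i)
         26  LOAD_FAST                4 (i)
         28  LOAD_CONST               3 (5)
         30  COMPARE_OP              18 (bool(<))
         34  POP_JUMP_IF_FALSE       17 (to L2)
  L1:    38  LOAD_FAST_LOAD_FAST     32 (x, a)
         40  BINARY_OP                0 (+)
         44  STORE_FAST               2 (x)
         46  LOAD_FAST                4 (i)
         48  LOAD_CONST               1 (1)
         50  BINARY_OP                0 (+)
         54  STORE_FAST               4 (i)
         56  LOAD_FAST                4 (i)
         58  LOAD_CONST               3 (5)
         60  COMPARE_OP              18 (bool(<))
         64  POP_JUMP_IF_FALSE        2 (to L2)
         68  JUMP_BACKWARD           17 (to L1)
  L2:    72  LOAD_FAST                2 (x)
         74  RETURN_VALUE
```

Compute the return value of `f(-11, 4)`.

-67

LOAD_FAST a → push -11
LOAD_CONST → push 1
BINARY_OP - → -11 - 1 = -12
STORE_FAST x → x=-12
LOAD_CONST → push 1
LOAD_FAST a → push -11
BINARY_OP // → 1 // -11 = -1
STORE_FAST z → z=-1
LOAD_CONST → push 0
STORE_FAST i → i=0
LOAD_FAST i → push 0
LOAD_CONST → push 5
COMPARE_OP bool(<) → 0 vs 5 = True
POP_JUMP_IF_FALSE → pop True; no jump
LOAD_FAST_LOAD_FAST x,a → push -12,-11
BINARY_OP + → -12 + -11 = -23
STORE_FAST x → x=-23
LOAD_FAST i → push 0
LOAD_CONST → push 1
BINARY_OP + → 0 + 1 = 1
STORE_FAST i → i=1
LOAD_FAST i → push 1
LOAD_CONST → push 5
COMPARE_OP bool(<) → 1 vs 5 = True
POP_JUMP_IF_FALSE → pop True; no jump
LOAD_FAST_LOAD_FAST x,a → push -23,-11
BINARY_OP + → -23 + -11 = -34
STORE_FAST x → x=-34
LOAD_FAST i → push 1
LOAD_CONST → push 1
BINARY_OP + → 1 + 1 = 2
STORE_FAST i → i=2
LOAD_FAST i → push 2
LOAD_CONST → push 5
COMPARE_OP bool(<) → 2 vs 5 = True
POP_JUMP_IF_FALSE → pop True; no jump
LOAD_FAST_LOAD_FAST x,a → push -34,-11
BINARY_OP + → -34 + -11 = -45
STORE_FAST x → x=-45
LOAD_FAST i → push 2
LOAD_CONST → push 1
BINARY_OP + → 2 + 1 = 3
STORE_FAST i → i=3
LOAD_FAST i → push 3
LOAD_CONST → push 5
COMPARE_OP bool(<) → 3 vs 5 = True
POP_JUMP_IF_FALSE → pop True; no jump
LOAD_FAST_LOAD_FAST x,a → push -45,-11
BINARY_OP + → -45 + -11 = -56
STORE_FAST x → x=-56
LOAD_FAST i → push 3
LOAD_CONST → push 1
BINARY_OP + → 3 + 1 = 4
STORE_FAST i → i=4
LOAD_FAST i → push 4
LOAD_CONST → push 5
COMPARE_OP bool(<) → 4 vs 5 = True
POP_JUMP_IF_FALSE → pop True; no jump
LOAD_FAST_LOAD_FAST x,a → push -56,-11
BINARY_OP + → -56 + -11 = -67
STORE_FAST x → x=-67
LOAD_FAST i → push 4
LOAD_CONST → push 1
BINARY_OP + → 4 + 1 = 5
STORE_FAST i → i=5
LOAD_FAST i → push 5
LOAD_CONST → push 5
COMPARE_OP bool(<) → 5 vs 5 = False
POP_JUMP_IF_FALSE → pop False; jump
LOAD_FAST x → push -67
RETURN_VALUE → return -67.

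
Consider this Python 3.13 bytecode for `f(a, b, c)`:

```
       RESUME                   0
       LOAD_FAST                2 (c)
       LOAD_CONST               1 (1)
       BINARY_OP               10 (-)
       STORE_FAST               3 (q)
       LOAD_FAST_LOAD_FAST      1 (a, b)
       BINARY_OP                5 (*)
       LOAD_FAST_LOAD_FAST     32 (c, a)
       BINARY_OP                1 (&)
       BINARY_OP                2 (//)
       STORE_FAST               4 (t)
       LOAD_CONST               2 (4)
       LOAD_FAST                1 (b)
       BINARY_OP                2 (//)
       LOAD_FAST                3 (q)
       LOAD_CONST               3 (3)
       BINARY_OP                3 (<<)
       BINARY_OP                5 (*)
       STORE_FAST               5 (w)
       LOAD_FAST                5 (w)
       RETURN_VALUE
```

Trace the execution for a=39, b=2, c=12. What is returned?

LOAD_FAST c → push 12. Stack: [12]
LOAD_CONST → push 1. Stack: [12, 1]
BINARY_OP - → 12 - 1 = 11. Stack: [11]
STORE_FAST q → q=11. Stack: []
LOAD_FAST_LOAD_FAST a,b → push 39,2. Stack: [39, 2]
BINARY_OP * → 39 * 2 = 78. Stack: [78]
LOAD_FAST_LOAD_FAST c,a → push 12,39. Stack: [78, 12, 39]
BINARY_OP & → 12 & 39 = 4. Stack: [78, 4]
BINARY_OP // → 78 // 4 = 19. Stack: [19]
STORE_FAST t → t=19. Stack: []
LOAD_CONST → push 4. Stack: [4]
LOAD_FAST b → push 2. Stack: [4, 2]
BINARY_OP // → 4 // 2 = 2. Stack: [2]
LOAD_FAST q → push 11. Stack: [2, 11]
LOAD_CONST → push 3. Stack: [2, 11, 3]
BINARY_OP << → 11 << 3 = 88. Stack: [2, 88]
BINARY_OP * → 2 * 88 = 176. Stack: [176]
STORE_FAST w → w=176. Stack: []
LOAD_FAST w → push 176. Stack: [176]
RETURN_VALUE → return 176.

176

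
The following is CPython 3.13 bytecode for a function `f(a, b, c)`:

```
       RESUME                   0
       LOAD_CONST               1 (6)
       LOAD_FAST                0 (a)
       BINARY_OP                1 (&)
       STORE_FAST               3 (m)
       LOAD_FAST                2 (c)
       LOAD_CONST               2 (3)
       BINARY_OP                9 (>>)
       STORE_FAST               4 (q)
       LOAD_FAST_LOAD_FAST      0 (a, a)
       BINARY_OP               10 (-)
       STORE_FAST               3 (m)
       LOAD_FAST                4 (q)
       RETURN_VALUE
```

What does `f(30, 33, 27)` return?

LOAD_CONST → push 6. Stack: [6]
LOAD_FAST a → push 30. Stack: [6, 30]
BINARY_OP & → 6 & 30 = 6. Stack: [6]
STORE_FAST m → m=6. Stack: []
LOAD_FAST c → push 27. Stack: [27]
LOAD_CONST → push 3. Stack: [27, 3]
BINARY_OP >> → 27 >> 3 = 3. Stack: [3]
STORE_FAST q → q=3. Stack: []
LOAD_FAST_LOAD_FAST a,a → push 30,30. Stack: [30, 30]
BINARY_OP - → 30 - 30 = 0. Stack: [0]
STORE_FAST m → m=0. Stack: []
LOAD_FAST q → push 3. Stack: [3]
RETURN_VALUE → return 3.

3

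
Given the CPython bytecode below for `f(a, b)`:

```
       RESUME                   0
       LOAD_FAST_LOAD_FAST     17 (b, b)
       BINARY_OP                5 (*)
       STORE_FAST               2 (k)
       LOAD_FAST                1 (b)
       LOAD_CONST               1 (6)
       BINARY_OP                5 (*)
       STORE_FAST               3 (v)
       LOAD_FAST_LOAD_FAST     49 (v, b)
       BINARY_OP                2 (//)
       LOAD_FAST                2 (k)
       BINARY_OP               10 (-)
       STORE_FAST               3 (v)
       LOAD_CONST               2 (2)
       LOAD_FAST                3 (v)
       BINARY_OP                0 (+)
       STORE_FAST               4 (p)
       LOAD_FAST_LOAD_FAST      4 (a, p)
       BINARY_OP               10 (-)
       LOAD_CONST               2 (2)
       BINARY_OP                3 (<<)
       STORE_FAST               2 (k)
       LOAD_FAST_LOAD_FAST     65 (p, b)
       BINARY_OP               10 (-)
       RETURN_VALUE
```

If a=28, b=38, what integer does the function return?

LOAD_FAST_LOAD_FAST b,b → push 38,38. Stack: [38, 38]
BINARY_OP * → 38 * 38 = 1444. Stack: [1444]
STORE_FAST k → k=1444. Stack: []
LOAD_FAST b → push 38. Stack: [38]
LOAD_CONST → push 6. Stack: [38, 6]
BINARY_OP * → 38 * 6 = 228. Stack: [228]
STORE_FAST v → v=228. Stack: []
LOAD_FAST_LOAD_FAST v,b → push 228,38. Stack: [228, 38]
BINARY_OP // → 228 // 38 = 6. Stack: [6]
LOAD_FAST k → push 1444. Stack: [6, 1444]
BINARY_OP - → 6 - 1444 = -1438. Stack: [-1438]
STORE_FAST v → v=-1438. Stack: []
LOAD_CONST → push 2. Stack: [2]
LOAD_FAST v → push -1438. Stack: [2, -1438]
BINARY_OP + → 2 + -1438 = -1436. Stack: [-1436]
STORE_FAST p → p=-1436. Stack: []
LOAD_FAST_LOAD_FAST a,p → push 28,-1436. Stack: [28, -1436]
BINARY_OP - → 28 - -1436 = 1464. Stack: [1464]
LOAD_CONST → push 2. Stack: [1464, 2]
BINARY_OP << → 1464 << 2 = 5856. Stack: [5856]
STORE_FAST k → k=5856. Stack: []
LOAD_FAST_LOAD_FAST p,b → push -1436,38. Stack: [-1436, 38]
BINARY_OP - → -1436 - 38 = -1474. Stack: [-1474]
RETURN_VALUE → return -1474.

-1474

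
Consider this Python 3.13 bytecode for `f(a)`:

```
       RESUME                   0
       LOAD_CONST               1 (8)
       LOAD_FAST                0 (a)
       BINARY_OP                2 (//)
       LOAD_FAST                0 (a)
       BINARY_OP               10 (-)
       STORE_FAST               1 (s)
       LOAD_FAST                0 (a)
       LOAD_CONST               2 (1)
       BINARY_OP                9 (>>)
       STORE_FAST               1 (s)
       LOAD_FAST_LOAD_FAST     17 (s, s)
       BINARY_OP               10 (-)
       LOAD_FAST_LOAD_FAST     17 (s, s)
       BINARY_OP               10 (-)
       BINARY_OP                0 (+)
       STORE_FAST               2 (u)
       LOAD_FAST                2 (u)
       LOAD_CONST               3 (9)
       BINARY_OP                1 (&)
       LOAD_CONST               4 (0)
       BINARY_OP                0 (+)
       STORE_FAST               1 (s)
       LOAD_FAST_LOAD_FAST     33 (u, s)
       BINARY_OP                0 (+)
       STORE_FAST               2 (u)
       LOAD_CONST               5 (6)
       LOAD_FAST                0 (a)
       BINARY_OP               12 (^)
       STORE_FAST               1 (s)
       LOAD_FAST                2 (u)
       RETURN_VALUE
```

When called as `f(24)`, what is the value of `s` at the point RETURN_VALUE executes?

LOAD_CONST → push 8. Stack: [8]
LOAD_FAST a → push 24. Stack: [8, 24]
BINARY_OP // → 8 // 24 = 0. Stack: [0]
LOAD_FAST a → push 24. Stack: [0, 24]
BINARY_OP - → 0 - 24 = -24. Stack: [-24]
STORE_FAST s → s=-24. Stack: []
LOAD_FAST a → push 24. Stack: [24]
LOAD_CONST → push 1. Stack: [24, 1]
BINARY_OP >> → 24 >> 1 = 12. Stack: [12]
STORE_FAST s → s=12. Stack: []
LOAD_FAST_LOAD_FAST s,s → push 12,12. Stack: [12, 12]
BINARY_OP - → 12 - 12 = 0. Stack: [0]
LOAD_FAST_LOAD_FAST s,s → push 12,12. Stack: [0, 12, 12]
BINARY_OP - → 12 - 12 = 0. Stack: [0, 0]
BINARY_OP + → 0 + 0 = 0. Stack: [0]
STORE_FAST u → u=0. Stack: []
LOAD_FAST u → push 0. Stack: [0]
LOAD_CONST → push 9. Stack: [0, 9]
BINARY_OP & → 0 & 9 = 0. Stack: [0]
LOAD_CONST → push 0. Stack: [0, 0]
BINARY_OP + → 0 + 0 = 0. Stack: [0]
STORE_FAST s → s=0. Stack: []
LOAD_FAST_LOAD_FAST u,s → push 0,0. Stack: [0, 0]
BINARY_OP + → 0 + 0 = 0. Stack: [0]
STORE_FAST u → u=0. Stack: []
LOAD_CONST → push 6. Stack: [6]
LOAD_FAST a → push 24. Stack: [6, 24]
BINARY_OP ^ → 6 ^ 24 = 30. Stack: [30]
STORE_FAST s → s=30. Stack: []
LOAD_FAST u → push 0. Stack: [0]
RETURN_VALUE → return 0.

30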